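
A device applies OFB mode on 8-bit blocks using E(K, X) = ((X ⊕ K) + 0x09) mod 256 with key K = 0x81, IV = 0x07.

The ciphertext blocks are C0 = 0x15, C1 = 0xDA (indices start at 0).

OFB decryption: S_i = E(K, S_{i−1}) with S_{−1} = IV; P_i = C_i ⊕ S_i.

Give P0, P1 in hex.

P0: S = E(K, 0x07) = 0x8F; 0x15 ⊕ 0x8F = 0x9A.
P1: S = E(K, 0x8F) = 0x17; 0xDA ⊕ 0x17 = 0xCD.

P0 = 0x9A, P1 = 0xCD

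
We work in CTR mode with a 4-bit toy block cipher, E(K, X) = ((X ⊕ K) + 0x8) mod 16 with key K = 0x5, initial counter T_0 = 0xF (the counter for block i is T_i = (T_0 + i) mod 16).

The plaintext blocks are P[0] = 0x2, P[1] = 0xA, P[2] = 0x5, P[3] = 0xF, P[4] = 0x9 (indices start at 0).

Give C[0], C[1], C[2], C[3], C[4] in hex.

C[0] = 0x0, C[1] = 0x7, C[2] = 0x9, C[3] = 0x0, C[4] = 0x7

CTR encryption: S_i = E(K, T_i) where T_i is the counter for block i; C_i = P_i ⊕ S_i.
C[0]: T = 0xF, S = E(K, T) = 0x2; 0x2 ⊕ 0x2 = 0x0.
C[1]: T = 0x0, S = E(K, T) = 0xD; 0xA ⊕ 0xD = 0x7.
C[2]: T = 0x1, S = E(K, T) = 0xC; 0x5 ⊕ 0xC = 0x9.
C[3]: T = 0x2, S = E(K, T) = 0xF; 0xF ⊕ 0xF = 0x0.
C[4]: T = 0x3, S = E(K, T) = 0xE; 0x9 ⊕ 0xE = 0x7.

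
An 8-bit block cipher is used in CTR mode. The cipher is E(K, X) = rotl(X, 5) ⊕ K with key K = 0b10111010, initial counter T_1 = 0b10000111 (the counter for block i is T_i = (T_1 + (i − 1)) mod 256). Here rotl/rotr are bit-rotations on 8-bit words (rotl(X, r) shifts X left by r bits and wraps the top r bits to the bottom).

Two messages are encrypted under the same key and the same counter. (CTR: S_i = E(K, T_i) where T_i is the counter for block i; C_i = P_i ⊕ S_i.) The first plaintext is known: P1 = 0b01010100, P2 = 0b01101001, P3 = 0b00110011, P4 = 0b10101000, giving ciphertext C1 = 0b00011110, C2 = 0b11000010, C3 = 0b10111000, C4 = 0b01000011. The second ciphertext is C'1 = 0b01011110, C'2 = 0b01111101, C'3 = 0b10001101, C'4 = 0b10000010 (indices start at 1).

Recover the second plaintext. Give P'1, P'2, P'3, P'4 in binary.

P'1 = 0b00010100, P'2 = 0b11010110, P'3 = 0b00000110, P'4 = 0b01101001

In CTR with a reused counter, both messages share the same keystream S_i, so C_i ⊕ C'_i = P_i ⊕ P'_i and thus P'_i = P_i ⊕ C_i ⊕ C'_i.
P'1: 0b01010100 ⊕ 0b00011110 ⊕ 0b01011110 = 0b00010100.
P'2: 0b01101001 ⊕ 0b11000010 ⊕ 0b01111101 = 0b11010110.
P'3: 0b00110011 ⊕ 0b10111000 ⊕ 0b10001101 = 0b00000110.
P'4: 0b10101000 ⊕ 0b01000011 ⊕ 0b10000010 = 0b01101001.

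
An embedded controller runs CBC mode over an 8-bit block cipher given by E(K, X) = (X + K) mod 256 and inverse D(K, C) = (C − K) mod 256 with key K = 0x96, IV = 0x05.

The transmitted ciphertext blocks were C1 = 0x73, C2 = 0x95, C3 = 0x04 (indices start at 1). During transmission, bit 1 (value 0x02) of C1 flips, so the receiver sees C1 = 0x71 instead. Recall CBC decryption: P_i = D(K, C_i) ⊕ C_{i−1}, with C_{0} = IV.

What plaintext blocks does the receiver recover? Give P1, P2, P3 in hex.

Only C1 changed, to 0x71. In CBC, a change in C_i garbles P_i and flips the same bit in P_{i+1}. Decrypting the received ciphertext:
P1: D(K, 0x71) = 0xDB; 0xDB ⊕ 0x05 = 0xDE.
P2: D(K, 0x95) = 0xFF; 0xFF ⊕ 0x71 = 0x8E.
P3: D(K, 0x04) = 0x6E; 0x6E ⊕ 0x95 = 0xFB.
Blocks that differ from the original plaintext: P1, P2.

P1 = 0xDE, P2 = 0x8E, P3 = 0xFB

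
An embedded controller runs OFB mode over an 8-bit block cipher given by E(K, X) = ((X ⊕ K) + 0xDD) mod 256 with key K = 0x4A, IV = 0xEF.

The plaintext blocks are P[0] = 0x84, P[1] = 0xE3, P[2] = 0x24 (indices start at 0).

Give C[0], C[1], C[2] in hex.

C[0] = 0x06, C[1] = 0x46, C[2] = 0xE8

OFB encryption: S_i = E(K, S_{i−1}) with S_{−1} = IV; C_i = P_i ⊕ S_i.
C[0]: S = E(K, 0xEF) = 0x82; 0x84 ⊕ 0x82 = 0x06.
C[1]: S = E(K, 0x82) = 0xA5; 0xE3 ⊕ 0xA5 = 0x46.
C[2]: S = E(K, 0xA5) = 0xCC; 0x24 ⊕ 0xCC = 0xE8.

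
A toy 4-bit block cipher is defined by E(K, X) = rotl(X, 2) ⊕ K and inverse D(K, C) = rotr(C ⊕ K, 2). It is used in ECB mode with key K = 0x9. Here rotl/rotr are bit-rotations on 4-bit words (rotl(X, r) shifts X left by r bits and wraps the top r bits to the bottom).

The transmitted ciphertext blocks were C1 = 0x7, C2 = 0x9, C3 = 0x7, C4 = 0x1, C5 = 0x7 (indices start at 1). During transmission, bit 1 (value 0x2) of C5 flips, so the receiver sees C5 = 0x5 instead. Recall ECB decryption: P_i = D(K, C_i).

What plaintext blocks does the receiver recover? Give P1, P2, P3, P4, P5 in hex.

P1 = 0xB, P2 = 0x0, P3 = 0xB, P4 = 0x2, P5 = 0x3

Only C5 changed, to 0x5. In ECB, a change in C_i affects only P_i. Decrypting the received ciphertext:
P1: D(K, 0x7) = 0xB.
P2: D(K, 0x9) = 0x0.
P3: D(K, 0x7) = 0xB.
P4: D(K, 0x1) = 0x2.
P5: D(K, 0x5) = 0x3.
Blocks that differ from the original plaintext: P5.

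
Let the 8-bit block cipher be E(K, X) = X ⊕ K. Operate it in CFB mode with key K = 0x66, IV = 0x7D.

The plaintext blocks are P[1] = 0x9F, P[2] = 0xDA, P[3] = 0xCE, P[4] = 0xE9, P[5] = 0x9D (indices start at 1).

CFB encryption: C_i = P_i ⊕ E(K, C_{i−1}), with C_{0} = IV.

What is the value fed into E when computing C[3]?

0x38

C[1]: E(K, 0x7D) = 0x1B; 0x9F ⊕ 0x1B = 0x84.
C[2]: E(K, 0x84) = 0xE2; 0xDA ⊕ 0xE2 = 0x38.
C[3]: E(K, 0x38) = 0x5E; 0xCE ⊕ 0x5E = 0x90.
So the input to E for block [3] is 0x38.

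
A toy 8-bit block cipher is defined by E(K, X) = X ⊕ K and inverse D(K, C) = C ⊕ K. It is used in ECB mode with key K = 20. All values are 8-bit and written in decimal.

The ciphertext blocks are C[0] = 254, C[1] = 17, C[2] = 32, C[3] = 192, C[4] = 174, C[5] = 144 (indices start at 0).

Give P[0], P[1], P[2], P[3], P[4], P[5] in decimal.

P[0] = 234, P[1] = 5, P[2] = 52, P[3] = 212, P[4] = 186, P[5] = 132

ECB decryption: P_i = D(K, C_i).
P[0]: D(K, 254) = 234.
P[1]: D(K, 17) = 5.
P[2]: D(K, 32) = 52.
P[3]: D(K, 192) = 212.
P[4]: D(K, 174) = 186.
P[5]: D(K, 144) = 132.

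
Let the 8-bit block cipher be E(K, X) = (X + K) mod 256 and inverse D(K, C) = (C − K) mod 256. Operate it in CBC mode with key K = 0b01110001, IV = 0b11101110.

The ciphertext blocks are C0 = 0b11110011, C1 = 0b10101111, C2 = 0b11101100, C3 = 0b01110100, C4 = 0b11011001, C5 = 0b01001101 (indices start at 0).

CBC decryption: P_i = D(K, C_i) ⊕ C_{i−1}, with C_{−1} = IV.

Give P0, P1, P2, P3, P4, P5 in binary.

P0 = 0b01101100, P1 = 0b11001101, P2 = 0b11010100, P3 = 0b11101111, P4 = 0b00011100, P5 = 0b00000101

P0: D(K, 0b11110011) = 0b10000010; 0b10000010 ⊕ 0b11101110 = 0b01101100.
P1: D(K, 0b10101111) = 0b00111110; 0b00111110 ⊕ 0b11110011 = 0b11001101.
P2: D(K, 0b11101100) = 0b01111011; 0b01111011 ⊕ 0b10101111 = 0b11010100.
P3: D(K, 0b01110100) = 0b00000011; 0b00000011 ⊕ 0b11101100 = 0b11101111.
P4: D(K, 0b11011001) = 0b01101000; 0b01101000 ⊕ 0b01110100 = 0b00011100.
P5: D(K, 0b01001101) = 0b11011100; 0b11011100 ⊕ 0b11011001 = 0b00000101.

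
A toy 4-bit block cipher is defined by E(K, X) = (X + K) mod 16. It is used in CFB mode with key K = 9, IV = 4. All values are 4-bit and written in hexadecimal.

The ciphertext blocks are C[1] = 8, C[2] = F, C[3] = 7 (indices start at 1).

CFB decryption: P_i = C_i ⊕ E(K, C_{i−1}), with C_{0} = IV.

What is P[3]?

P[3]: E(K, F) = 8; 7 ⊕ 8 = F.

P[3] = F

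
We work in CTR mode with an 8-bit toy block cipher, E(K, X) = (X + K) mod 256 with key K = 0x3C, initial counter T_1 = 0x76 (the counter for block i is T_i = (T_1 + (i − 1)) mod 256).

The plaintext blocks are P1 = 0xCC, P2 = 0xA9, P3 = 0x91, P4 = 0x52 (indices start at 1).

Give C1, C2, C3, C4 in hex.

C1 = 0x7E, C2 = 0x1A, C3 = 0x25, C4 = 0xE7

CTR encryption: S_i = E(K, T_i) where T_i is the counter for block i; C_i = P_i ⊕ S_i.
C1: T = 0x76, S = E(K, T) = 0xB2; 0xCC ⊕ 0xB2 = 0x7E.
C2: T = 0x77, S = E(K, T) = 0xB3; 0xA9 ⊕ 0xB3 = 0x1A.
C3: T = 0x78, S = E(K, T) = 0xB4; 0x91 ⊕ 0xB4 = 0x25.
C4: T = 0x79, S = E(K, T) = 0xB5; 0x52 ⊕ 0xB5 = 0xE7.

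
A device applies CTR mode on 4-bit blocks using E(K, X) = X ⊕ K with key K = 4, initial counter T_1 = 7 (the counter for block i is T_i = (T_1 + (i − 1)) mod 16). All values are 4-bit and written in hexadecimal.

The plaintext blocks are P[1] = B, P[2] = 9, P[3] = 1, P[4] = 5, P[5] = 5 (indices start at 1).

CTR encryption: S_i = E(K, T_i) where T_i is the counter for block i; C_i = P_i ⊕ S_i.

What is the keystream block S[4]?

C[1]: T = 7, S = E(K, T) = 3; B ⊕ 3 = 8.
C[2]: T = 8, S = E(K, T) = C; 9 ⊕ C = 5.
C[3]: T = 9, S = E(K, T) = D; 1 ⊕ D = C.
C[4]: T = A, S = E(K, T) = E; 5 ⊕ E = B.
So S[4] = E.

E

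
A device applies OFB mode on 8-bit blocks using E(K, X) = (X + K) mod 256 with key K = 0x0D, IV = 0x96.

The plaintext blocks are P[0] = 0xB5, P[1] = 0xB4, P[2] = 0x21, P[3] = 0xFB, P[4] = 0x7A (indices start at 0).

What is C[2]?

OFB encryption: S_i = E(K, S_{i−1}) with S_{−1} = IV; C_i = P_i ⊕ S_i.
C[0]: S = E(K, 0x96) = 0xA3; 0xB5 ⊕ 0xA3 = 0x16.
C[1]: S = E(K, 0xA3) = 0xB0; 0xB4 ⊕ 0xB0 = 0x04.
C[2]: S = E(K, 0xB0) = 0xBD; 0x21 ⊕ 0xBD = 0x9C.

C[2] = 0x9C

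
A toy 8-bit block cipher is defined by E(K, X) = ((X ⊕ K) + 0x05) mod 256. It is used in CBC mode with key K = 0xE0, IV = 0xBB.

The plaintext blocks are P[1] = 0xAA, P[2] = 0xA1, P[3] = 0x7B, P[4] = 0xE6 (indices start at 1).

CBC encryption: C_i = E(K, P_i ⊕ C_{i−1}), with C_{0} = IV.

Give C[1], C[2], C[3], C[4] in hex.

C[1] = 0xF6, C[2] = 0xBC, C[3] = 0x2C, C[4] = 0x2F

C[1]: P[1] ⊕ 0xBB = 0x11; E(K, 0x11) = 0xF6.
C[2]: P[2] ⊕ 0xF6 = 0x57; E(K, 0x57) = 0xBC.
C[3]: P[3] ⊕ 0xBC = 0xC7; E(K, 0xC7) = 0x2C.
C[4]: P[4] ⊕ 0x2C = 0xCA; E(K, 0xCA) = 0x2F.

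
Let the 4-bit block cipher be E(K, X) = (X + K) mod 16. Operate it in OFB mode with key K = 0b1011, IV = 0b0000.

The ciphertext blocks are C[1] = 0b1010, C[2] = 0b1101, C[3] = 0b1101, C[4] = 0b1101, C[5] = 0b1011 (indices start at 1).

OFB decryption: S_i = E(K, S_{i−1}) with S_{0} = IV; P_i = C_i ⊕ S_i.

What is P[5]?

P[1]: S = E(K, 0b0000) = 0b1011; 0b1010 ⊕ 0b1011 = 0b0001.
P[2]: S = E(K, 0b1011) = 0b0110; 0b1101 ⊕ 0b0110 = 0b1011.
P[3]: S = E(K, 0b0110) = 0b0001; 0b1101 ⊕ 0b0001 = 0b1100.
P[4]: S = E(K, 0b0001) = 0b1100; 0b1101 ⊕ 0b1100 = 0b0001.
P[5]: S = E(K, 0b1100) = 0b0111; 0b1011 ⊕ 0b0111 = 0b1100.

P[5] = 0b1100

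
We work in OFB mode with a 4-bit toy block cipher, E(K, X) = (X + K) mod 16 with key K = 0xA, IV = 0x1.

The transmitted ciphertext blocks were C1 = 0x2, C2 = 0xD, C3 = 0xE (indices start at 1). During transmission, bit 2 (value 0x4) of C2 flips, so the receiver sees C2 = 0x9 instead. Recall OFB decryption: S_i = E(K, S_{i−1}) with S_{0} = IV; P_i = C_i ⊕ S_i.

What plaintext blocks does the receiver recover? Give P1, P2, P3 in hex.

P1 = 0x9, P2 = 0xC, P3 = 0x1

Only C2 changed, to 0x9. In OFB, a change in C_i flips the same bit in P_i only; the keystream is unaffected. Decrypting the received ciphertext:
P1: S = E(K, 0x1) = 0xB; 0x2 ⊕ 0xB = 0x9.
P2: S = E(K, 0xB) = 0x5; 0x9 ⊕ 0x5 = 0xC.
P3: S = E(K, 0x5) = 0xF; 0xE ⊕ 0xF = 0x1.
Blocks that differ from the original plaintext: P2.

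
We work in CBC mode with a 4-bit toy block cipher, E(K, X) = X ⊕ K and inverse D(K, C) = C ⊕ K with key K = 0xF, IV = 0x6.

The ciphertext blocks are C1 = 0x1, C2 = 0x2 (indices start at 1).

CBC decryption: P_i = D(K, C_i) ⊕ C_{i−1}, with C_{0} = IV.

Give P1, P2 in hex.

P1 = 0x8, P2 = 0xC

P1: D(K, 0x1) = 0xE; 0xE ⊕ 0x6 = 0x8.
P2: D(K, 0x2) = 0xD; 0xD ⊕ 0x1 = 0xC.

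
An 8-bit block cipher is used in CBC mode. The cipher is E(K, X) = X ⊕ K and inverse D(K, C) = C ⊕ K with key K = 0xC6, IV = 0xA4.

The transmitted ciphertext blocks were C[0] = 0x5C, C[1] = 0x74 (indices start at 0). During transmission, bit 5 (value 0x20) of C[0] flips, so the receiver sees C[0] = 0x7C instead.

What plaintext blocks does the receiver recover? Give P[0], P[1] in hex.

CBC decryption: P_i = D(K, C_i) ⊕ C_{i−1}, with C_{−1} = IV.
Only C[0] changed, to 0x7C. In CBC, a change in C_i garbles P_i and flips the same bit in P_{i+1}. Decrypting the received ciphertext:
P[0]: D(K, 0x7C) = 0xBA; 0xBA ⊕ 0xA4 = 0x1E.
P[1]: D(K, 0x74) = 0xB2; 0xB2 ⊕ 0x7C = 0xCE.
Blocks that differ from the original plaintext: P[0], P[1].

P[0] = 0x1E, P[1] = 0xCE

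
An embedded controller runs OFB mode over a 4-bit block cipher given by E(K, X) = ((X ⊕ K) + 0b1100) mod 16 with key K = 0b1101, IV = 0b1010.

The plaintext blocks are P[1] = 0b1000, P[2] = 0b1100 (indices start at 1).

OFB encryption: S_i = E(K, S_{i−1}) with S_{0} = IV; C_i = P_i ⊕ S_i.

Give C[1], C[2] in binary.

C[1] = 0b1011, C[2] = 0b0110

C[1]: S = E(K, 0b1010) = 0b0011; 0b1000 ⊕ 0b0011 = 0b1011.
C[2]: S = E(K, 0b0011) = 0b1010; 0b1100 ⊕ 0b1010 = 0b0110.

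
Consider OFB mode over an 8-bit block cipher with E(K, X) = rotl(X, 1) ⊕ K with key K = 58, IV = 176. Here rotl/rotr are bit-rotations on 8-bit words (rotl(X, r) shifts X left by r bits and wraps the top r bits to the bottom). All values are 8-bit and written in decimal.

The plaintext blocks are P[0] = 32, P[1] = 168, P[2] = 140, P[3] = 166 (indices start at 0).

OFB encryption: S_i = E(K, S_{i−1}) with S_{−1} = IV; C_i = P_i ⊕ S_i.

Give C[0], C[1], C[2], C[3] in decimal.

C[0] = 123, C[1] = 36, C[2] = 175, C[3] = 218

C[0]: S = E(K, 176) = 91; 32 ⊕ 91 = 123.
C[1]: S = E(K, 91) = 140; 168 ⊕ 140 = 36.
C[2]: S = E(K, 140) = 35; 140 ⊕ 35 = 175.
C[3]: S = E(K, 35) = 124; 166 ⊕ 124 = 218.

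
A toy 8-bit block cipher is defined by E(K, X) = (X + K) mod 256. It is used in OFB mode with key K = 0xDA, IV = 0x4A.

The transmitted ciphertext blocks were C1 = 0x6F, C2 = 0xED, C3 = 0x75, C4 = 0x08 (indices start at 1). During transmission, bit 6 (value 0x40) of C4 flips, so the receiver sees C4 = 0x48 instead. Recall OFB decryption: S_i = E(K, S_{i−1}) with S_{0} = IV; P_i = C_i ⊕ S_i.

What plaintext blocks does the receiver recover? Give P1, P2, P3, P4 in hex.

Only C4 changed, to 0x48. In OFB, a change in C_i flips the same bit in P_i only; the keystream is unaffected. Decrypting the received ciphertext:
P1: S = E(K, 0x4A) = 0x24; 0x6F ⊕ 0x24 = 0x4B.
P2: S = E(K, 0x24) = 0xFE; 0xED ⊕ 0xFE = 0x13.
P3: S = E(K, 0xFE) = 0xD8; 0x75 ⊕ 0xD8 = 0xAD.
P4: S = E(K, 0xD8) = 0xB2; 0x48 ⊕ 0xB2 = 0xFA.
Blocks that differ from the original plaintext: P4.

P1 = 0x4B, P2 = 0x13, P3 = 0xAD, P4 = 0xFA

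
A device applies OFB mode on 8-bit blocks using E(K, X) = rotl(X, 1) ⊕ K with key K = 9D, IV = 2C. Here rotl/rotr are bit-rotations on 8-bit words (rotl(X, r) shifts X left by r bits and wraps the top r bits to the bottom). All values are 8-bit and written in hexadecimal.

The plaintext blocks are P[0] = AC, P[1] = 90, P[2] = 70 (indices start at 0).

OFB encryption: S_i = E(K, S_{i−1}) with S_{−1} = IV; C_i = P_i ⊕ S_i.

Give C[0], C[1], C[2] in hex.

C[0]: S = E(K, 2C) = C5; AC ⊕ C5 = 69.
C[1]: S = E(K, C5) = 16; 90 ⊕ 16 = 86.
C[2]: S = E(K, 16) = B1; 70 ⊕ B1 = C1.

C[0] = 69, C[1] = 86, C[2] = C1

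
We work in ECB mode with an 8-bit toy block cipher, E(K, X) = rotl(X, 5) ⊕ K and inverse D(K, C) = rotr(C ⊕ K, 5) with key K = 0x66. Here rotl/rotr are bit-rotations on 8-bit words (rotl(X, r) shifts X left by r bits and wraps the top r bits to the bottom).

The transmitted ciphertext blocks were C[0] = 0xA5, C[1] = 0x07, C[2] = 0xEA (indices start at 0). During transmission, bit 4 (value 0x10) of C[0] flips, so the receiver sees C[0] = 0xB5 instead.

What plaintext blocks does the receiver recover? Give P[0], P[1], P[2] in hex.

ECB decryption: P_i = D(K, C_i).
Only C[0] changed, to 0xB5. In ECB, a change in C_i affects only P_i. Decrypting the received ciphertext:
P[0]: D(K, 0xB5) = 0x9E.
P[1]: D(K, 0x07) = 0x0B.
P[2]: D(K, 0xEA) = 0x64.
Blocks that differ from the original plaintext: P[0].

P[0] = 0x9E, P[1] = 0x0B, P[2] = 0x64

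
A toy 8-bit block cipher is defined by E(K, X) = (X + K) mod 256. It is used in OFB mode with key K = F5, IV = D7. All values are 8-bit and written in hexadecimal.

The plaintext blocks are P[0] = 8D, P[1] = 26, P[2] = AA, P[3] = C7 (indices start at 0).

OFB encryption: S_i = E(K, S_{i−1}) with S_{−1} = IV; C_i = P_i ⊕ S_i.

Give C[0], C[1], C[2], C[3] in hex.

C[0] = 41, C[1] = E7, C[2] = 1C, C[3] = 6C

C[0]: S = E(K, D7) = CC; 8D ⊕ CC = 41.
C[1]: S = E(K, CC) = C1; 26 ⊕ C1 = E7.
C[2]: S = E(K, C1) = B6; AA ⊕ B6 = 1C.
C[3]: S = E(K, B6) = AB; C7 ⊕ AB = 6C.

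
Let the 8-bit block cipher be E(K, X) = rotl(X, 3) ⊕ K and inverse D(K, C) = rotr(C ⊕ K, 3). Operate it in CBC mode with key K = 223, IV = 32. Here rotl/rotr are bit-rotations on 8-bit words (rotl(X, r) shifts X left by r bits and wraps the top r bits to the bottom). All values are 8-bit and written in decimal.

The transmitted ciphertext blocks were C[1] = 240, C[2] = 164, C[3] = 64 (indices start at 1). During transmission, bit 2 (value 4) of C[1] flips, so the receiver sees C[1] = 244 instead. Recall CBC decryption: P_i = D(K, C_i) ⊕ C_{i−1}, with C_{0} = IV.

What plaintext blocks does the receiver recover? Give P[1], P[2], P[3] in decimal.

P[1] = 69, P[2] = 155, P[3] = 87

Only C[1] changed, to 244. In CBC, a change in C_i garbles P_i and flips the same bit in P_{i+1}. Decrypting the received ciphertext:
P[1]: D(K, 244) = 101; 101 ⊕ 32 = 69.
P[2]: D(K, 164) = 111; 111 ⊕ 244 = 155.
P[3]: D(K, 64) = 243; 243 ⊕ 164 = 87.
Blocks that differ from the original plaintext: P[1], P[2].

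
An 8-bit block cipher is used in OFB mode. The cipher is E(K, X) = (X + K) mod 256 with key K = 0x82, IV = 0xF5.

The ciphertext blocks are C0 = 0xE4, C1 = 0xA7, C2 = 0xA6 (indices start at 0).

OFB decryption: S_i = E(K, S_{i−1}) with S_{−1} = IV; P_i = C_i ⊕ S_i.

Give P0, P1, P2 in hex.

P0 = 0x93, P1 = 0x5E, P2 = 0xDD

P0: S = E(K, 0xF5) = 0x77; 0xE4 ⊕ 0x77 = 0x93.
P1: S = E(K, 0x77) = 0xF9; 0xA7 ⊕ 0xF9 = 0x5E.
P2: S = E(K, 0xF9) = 0x7B; 0xA6 ⊕ 0x7B = 0xDD.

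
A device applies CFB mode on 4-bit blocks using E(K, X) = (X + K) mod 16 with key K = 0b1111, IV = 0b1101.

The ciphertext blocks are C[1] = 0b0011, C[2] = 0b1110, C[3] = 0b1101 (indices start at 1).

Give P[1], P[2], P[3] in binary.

CFB decryption: P_i = C_i ⊕ E(K, C_{i−1}), with C_{0} = IV.
P[1]: E(K, 0b1101) = 0b1100; 0b0011 ⊕ 0b1100 = 0b1111.
P[2]: E(K, 0b0011) = 0b0010; 0b1110 ⊕ 0b0010 = 0b1100.
P[3]: E(K, 0b1110) = 0b1101; 0b1101 ⊕ 0b1101 = 0b0000.

P[1] = 0b1111, P[2] = 0b1100, P[3] = 0b0000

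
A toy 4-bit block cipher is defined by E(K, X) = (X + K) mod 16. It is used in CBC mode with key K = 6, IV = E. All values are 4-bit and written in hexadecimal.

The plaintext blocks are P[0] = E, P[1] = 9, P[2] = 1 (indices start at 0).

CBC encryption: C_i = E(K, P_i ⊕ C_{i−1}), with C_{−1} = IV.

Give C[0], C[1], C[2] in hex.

C[0]: P[0] ⊕ E = 0; E(K, 0) = 6.
C[1]: P[1] ⊕ 6 = F; E(K, F) = 5.
C[2]: P[2] ⊕ 5 = 4; E(K, 4) = A.

C[0] = 6, C[1] = 5, C[2] = A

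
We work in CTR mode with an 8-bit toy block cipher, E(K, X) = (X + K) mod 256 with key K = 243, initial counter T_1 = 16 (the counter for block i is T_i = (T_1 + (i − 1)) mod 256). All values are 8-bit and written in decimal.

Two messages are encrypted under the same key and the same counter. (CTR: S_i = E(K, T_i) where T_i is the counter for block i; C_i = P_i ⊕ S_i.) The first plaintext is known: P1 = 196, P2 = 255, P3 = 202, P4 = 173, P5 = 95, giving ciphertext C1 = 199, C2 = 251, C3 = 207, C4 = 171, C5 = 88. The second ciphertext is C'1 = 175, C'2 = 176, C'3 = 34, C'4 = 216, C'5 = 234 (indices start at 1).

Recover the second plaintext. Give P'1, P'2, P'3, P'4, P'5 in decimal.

P'1 = 172, P'2 = 180, P'3 = 39, P'4 = 222, P'5 = 237

In CTR with a reused counter, both messages share the same keystream S_i, so C_i ⊕ C'_i = P_i ⊕ P'_i and thus P'_i = P_i ⊕ C_i ⊕ C'_i.
P'1: 196 ⊕ 199 ⊕ 175 = 172.
P'2: 255 ⊕ 251 ⊕ 176 = 180.
P'3: 202 ⊕ 207 ⊕ 34 = 39.
P'4: 173 ⊕ 171 ⊕ 216 = 222.
P'5: 95 ⊕ 88 ⊕ 234 = 237.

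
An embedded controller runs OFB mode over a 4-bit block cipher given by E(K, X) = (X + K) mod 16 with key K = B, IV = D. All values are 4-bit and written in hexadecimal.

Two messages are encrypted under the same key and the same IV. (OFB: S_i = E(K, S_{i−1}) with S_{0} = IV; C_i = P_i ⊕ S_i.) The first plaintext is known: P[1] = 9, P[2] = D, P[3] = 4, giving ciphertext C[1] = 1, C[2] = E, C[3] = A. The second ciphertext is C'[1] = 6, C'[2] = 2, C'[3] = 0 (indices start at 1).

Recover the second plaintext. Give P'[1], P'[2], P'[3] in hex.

P'[1] = E, P'[2] = 1, P'[3] = E

In OFB with a reused IV, both messages share the same keystream S_i, so C_i ⊕ C'_i = P_i ⊕ P'_i and thus P'_i = P_i ⊕ C_i ⊕ C'_i.
P'[1]: 9 ⊕ 1 ⊕ 6 = E.
P'[2]: D ⊕ E ⊕ 2 = 1.
P'[3]: 4 ⊕ A ⊕ 0 = E.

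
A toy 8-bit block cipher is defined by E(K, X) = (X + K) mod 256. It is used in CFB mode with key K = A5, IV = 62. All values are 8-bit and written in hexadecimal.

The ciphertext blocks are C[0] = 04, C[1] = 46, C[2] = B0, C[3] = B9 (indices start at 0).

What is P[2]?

P[2] = 5B

CFB decryption: P_i = C_i ⊕ E(K, C_{i−1}), with C_{−1} = IV.
P[2]: E(K, 46) = EB; B0 ⊕ EB = 5B.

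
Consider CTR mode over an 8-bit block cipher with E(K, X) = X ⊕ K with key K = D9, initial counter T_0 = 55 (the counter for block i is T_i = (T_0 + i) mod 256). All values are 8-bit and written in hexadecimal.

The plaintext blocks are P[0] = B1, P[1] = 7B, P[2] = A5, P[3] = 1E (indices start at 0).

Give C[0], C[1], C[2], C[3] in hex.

C[0] = 3D, C[1] = F4, C[2] = 2B, C[3] = 9F

CTR encryption: S_i = E(K, T_i) where T_i is the counter for block i; C_i = P_i ⊕ S_i.
C[0]: T = 55, S = E(K, T) = 8C; B1 ⊕ 8C = 3D.
C[1]: T = 56, S = E(K, T) = 8F; 7B ⊕ 8F = F4.
C[2]: T = 57, S = E(K, T) = 8E; A5 ⊕ 8E = 2B.
C[3]: T = 58, S = E(K, T) = 81; 1E ⊕ 81 = 9F.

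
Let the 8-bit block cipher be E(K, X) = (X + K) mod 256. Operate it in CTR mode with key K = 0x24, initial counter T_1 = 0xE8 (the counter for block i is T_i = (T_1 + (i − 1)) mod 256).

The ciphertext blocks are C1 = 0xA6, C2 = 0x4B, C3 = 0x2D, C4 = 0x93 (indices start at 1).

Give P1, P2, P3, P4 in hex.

CTR decryption: S_i = E(K, T_i) where T_i is the counter for block i; P_i = C_i ⊕ S_i.
P1: T = 0xE8, S = E(K, T) = 0x0C; 0xA6 ⊕ 0x0C = 0xAA.
P2: T = 0xE9, S = E(K, T) = 0x0D; 0x4B ⊕ 0x0D = 0x46.
P3: T = 0xEA, S = E(K, T) = 0x0E; 0x2D ⊕ 0x0E = 0x23.
P4: T = 0xEB, S = E(K, T) = 0x0F; 0x93 ⊕ 0x0F = 0x9C.

P1 = 0xAA, P2 = 0x46, P3 = 0x23, P4 = 0x9C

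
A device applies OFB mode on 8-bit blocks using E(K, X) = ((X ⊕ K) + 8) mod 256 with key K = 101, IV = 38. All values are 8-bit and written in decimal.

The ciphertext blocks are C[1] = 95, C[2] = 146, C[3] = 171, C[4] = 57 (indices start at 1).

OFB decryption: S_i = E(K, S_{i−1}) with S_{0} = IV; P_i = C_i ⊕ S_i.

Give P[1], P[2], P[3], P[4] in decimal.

P[1] = 20, P[2] = 164, P[3] = 240, P[4] = 127

P[1]: S = E(K, 38) = 75; 95 ⊕ 75 = 20.
P[2]: S = E(K, 75) = 54; 146 ⊕ 54 = 164.
P[3]: S = E(K, 54) = 91; 171 ⊕ 91 = 240.
P[4]: S = E(K, 91) = 70; 57 ⊕ 70 = 127.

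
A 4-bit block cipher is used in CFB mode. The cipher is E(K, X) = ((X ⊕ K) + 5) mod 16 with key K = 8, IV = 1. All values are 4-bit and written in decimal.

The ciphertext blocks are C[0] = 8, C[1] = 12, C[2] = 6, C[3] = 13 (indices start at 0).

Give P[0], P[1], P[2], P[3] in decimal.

P[0] = 6, P[1] = 9, P[2] = 15, P[3] = 14

CFB decryption: P_i = C_i ⊕ E(K, C_{i−1}), with C_{−1} = IV.
P[0]: E(K, 1) = 14; 8 ⊕ 14 = 6.
P[1]: E(K, 8) = 5; 12 ⊕ 5 = 9.
P[2]: E(K, 12) = 9; 6 ⊕ 9 = 15.
P[3]: E(K, 6) = 3; 13 ⊕ 3 = 14.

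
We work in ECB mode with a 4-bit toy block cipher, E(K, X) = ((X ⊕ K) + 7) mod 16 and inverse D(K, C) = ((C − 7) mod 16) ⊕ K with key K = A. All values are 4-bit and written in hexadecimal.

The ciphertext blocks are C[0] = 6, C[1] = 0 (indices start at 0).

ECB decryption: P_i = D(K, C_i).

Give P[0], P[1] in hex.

P[0]: D(K, 6) = 5.
P[1]: D(K, 0) = 3.

P[0] = 5, P[1] = 3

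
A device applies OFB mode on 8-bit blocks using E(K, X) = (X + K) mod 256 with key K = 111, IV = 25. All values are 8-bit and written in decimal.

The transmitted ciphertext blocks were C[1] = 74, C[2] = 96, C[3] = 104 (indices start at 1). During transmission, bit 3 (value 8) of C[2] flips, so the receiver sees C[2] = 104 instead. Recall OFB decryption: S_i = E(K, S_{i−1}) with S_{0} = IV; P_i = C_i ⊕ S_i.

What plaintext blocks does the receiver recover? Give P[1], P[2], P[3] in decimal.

P[1] = 194, P[2] = 159, P[3] = 14

Only C[2] changed, to 104. In OFB, a change in C_i flips the same bit in P_i only; the keystream is unaffected. Decrypting the received ciphertext:
P[1]: S = E(K, 25) = 136; 74 ⊕ 136 = 194.
P[2]: S = E(K, 136) = 247; 104 ⊕ 247 = 159.
P[3]: S = E(K, 247) = 102; 104 ⊕ 102 = 14.
Blocks that differ from the original plaintext: P[2].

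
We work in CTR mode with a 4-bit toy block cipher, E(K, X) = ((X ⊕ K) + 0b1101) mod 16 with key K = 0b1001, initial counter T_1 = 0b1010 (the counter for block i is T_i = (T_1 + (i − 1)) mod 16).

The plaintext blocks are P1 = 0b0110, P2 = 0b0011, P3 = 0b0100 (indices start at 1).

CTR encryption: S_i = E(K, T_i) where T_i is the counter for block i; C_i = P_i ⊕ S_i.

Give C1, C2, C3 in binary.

C1 = 0b0110, C2 = 0b1100, C3 = 0b0110

C1: T = 0b1010, S = E(K, T) = 0b0000; 0b0110 ⊕ 0b0000 = 0b0110.
C2: T = 0b1011, S = E(K, T) = 0b1111; 0b0011 ⊕ 0b1111 = 0b1100.
C3: T = 0b1100, S = E(K, T) = 0b0010; 0b0100 ⊕ 0b0010 = 0b0110.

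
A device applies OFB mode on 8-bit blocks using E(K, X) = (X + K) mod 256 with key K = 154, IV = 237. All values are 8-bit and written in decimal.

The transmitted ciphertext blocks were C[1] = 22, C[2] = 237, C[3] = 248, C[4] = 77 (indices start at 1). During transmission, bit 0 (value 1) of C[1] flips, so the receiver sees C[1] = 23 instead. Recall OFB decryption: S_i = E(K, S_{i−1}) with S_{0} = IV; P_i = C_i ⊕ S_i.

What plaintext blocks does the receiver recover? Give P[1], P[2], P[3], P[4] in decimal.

P[1] = 144, P[2] = 204, P[3] = 67, P[4] = 24

Only C[1] changed, to 23. In OFB, a change in C_i flips the same bit in P_i only; the keystream is unaffected. Decrypting the received ciphertext:
P[1]: S = E(K, 237) = 135; 23 ⊕ 135 = 144.
P[2]: S = E(K, 135) = 33; 237 ⊕ 33 = 204.
P[3]: S = E(K, 33) = 187; 248 ⊕ 187 = 67.
P[4]: S = E(K, 187) = 85; 77 ⊕ 85 = 24.
Blocks that differ from the original plaintext: P[1].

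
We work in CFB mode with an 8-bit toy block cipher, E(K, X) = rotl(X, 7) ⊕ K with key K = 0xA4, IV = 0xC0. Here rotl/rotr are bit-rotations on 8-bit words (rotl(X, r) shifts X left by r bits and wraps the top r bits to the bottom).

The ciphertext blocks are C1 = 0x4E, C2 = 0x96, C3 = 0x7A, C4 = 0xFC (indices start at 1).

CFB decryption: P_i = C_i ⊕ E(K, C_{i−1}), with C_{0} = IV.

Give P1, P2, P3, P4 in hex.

P1: E(K, 0xC0) = 0xC4; 0x4E ⊕ 0xC4 = 0x8A.
P2: E(K, 0x4E) = 0x83; 0x96 ⊕ 0x83 = 0x15.
P3: E(K, 0x96) = 0xEF; 0x7A ⊕ 0xEF = 0x95.
P4: E(K, 0x7A) = 0x99; 0xFC ⊕ 0x99 = 0x65.

P1 = 0x8A, P2 = 0x15, P3 = 0x95, P4 = 0x65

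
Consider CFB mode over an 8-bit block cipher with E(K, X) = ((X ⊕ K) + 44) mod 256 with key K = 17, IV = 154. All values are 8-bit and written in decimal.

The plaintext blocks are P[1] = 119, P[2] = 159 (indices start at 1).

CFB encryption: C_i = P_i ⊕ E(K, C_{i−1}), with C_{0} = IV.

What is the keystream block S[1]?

C[1]: E(K, 154) = 183; 119 ⊕ 183 = 192.
So S[1] = 183.

183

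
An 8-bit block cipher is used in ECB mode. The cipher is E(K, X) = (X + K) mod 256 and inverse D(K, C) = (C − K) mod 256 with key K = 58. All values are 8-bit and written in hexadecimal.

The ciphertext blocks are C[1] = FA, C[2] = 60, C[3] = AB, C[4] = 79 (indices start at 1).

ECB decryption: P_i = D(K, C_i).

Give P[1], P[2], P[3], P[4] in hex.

P[1] = A2, P[2] = 08, P[3] = 53, P[4] = 21

P[1]: D(K, FA) = A2.
P[2]: D(K, 60) = 08.
P[3]: D(K, AB) = 53.
P[4]: D(K, 79) = 21.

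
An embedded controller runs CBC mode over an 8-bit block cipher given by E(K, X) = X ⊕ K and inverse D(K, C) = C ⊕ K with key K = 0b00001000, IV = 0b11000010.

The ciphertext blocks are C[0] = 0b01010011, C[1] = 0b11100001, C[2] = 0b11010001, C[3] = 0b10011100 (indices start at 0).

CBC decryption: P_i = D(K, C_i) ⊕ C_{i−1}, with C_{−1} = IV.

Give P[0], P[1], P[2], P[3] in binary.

P[0] = 0b10011001, P[1] = 0b10111010, P[2] = 0b00111000, P[3] = 0b01000101

P[0]: D(K, 0b01010011) = 0b01011011; 0b01011011 ⊕ 0b11000010 = 0b10011001.
P[1]: D(K, 0b11100001) = 0b11101001; 0b11101001 ⊕ 0b01010011 = 0b10111010.
P[2]: D(K, 0b11010001) = 0b11011001; 0b11011001 ⊕ 0b11100001 = 0b00111000.
P[3]: D(K, 0b10011100) = 0b10010100; 0b10010100 ⊕ 0b11010001 = 0b01000101.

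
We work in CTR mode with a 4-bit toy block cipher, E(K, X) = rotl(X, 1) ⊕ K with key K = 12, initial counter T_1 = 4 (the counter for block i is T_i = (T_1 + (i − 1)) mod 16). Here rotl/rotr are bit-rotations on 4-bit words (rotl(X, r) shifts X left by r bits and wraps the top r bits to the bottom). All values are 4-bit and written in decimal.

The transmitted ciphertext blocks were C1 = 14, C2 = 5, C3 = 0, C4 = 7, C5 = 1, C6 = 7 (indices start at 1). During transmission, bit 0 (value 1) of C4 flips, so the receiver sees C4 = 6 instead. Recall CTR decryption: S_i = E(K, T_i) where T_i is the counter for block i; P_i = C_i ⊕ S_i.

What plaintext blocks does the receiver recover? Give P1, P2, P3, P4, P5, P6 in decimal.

P1 = 10, P2 = 3, P3 = 0, P4 = 4, P5 = 12, P6 = 8

Only C4 changed, to 6. In CTR, a change in C_i flips the same bit in P_i only; the keystream is unaffected. Decrypting the received ciphertext:
P1: T = 4, S = E(K, T) = 4; 14 ⊕ 4 = 10.
P2: T = 5, S = E(K, T) = 6; 5 ⊕ 6 = 3.
P3: T = 6, S = E(K, T) = 0; 0 ⊕ 0 = 0.
P4: T = 7, S = E(K, T) = 2; 6 ⊕ 2 = 4.
P5: T = 8, S = E(K, T) = 13; 1 ⊕ 13 = 12.
P6: T = 9, S = E(K, T) = 15; 7 ⊕ 15 = 8.
Blocks that differ from the original plaintext: P4.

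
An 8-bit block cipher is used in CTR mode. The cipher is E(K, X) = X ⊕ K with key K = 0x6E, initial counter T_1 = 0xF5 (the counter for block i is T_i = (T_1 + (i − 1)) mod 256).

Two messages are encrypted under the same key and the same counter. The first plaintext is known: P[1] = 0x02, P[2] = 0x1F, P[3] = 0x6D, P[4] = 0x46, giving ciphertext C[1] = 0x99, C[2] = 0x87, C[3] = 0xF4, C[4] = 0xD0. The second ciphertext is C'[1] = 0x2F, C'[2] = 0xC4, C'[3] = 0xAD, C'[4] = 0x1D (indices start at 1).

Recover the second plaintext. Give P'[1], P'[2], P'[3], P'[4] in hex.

P'[1] = 0xB4, P'[2] = 0x5C, P'[3] = 0x34, P'[4] = 0x8B

In CTR with a reused counter, both messages share the same keystream S_i, so C_i ⊕ C'_i = P_i ⊕ P'_i and thus P'_i = P_i ⊕ C_i ⊕ C'_i.
P'[1]: 0x02 ⊕ 0x99 ⊕ 0x2F = 0xB4.
P'[2]: 0x1F ⊕ 0x87 ⊕ 0xC4 = 0x5C.
P'[3]: 0x6D ⊕ 0xF4 ⊕ 0xAD = 0x34.
P'[4]: 0x46 ⊕ 0xD0 ⊕ 0x1D = 0x8B.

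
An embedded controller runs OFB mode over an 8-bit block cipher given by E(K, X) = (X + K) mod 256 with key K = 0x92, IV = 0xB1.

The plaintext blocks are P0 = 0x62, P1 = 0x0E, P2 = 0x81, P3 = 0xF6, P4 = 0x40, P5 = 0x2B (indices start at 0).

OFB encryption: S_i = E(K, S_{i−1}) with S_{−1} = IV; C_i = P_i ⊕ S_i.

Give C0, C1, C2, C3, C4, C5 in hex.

C0 = 0x21, C1 = 0xDB, C2 = 0xE6, C3 = 0x0F, C4 = 0xCB, C5 = 0x36

C0: S = E(K, 0xB1) = 0x43; 0x62 ⊕ 0x43 = 0x21.
C1: S = E(K, 0x43) = 0xD5; 0x0E ⊕ 0xD5 = 0xDB.
C2: S = E(K, 0xD5) = 0x67; 0x81 ⊕ 0x67 = 0xE6.
C3: S = E(K, 0x67) = 0xF9; 0xF6 ⊕ 0xF9 = 0x0F.
C4: S = E(K, 0xF9) = 0x8B; 0x40 ⊕ 0x8B = 0xCB.
C5: S = E(K, 0x8B) = 0x1D; 0x2B ⊕ 0x1D = 0x36.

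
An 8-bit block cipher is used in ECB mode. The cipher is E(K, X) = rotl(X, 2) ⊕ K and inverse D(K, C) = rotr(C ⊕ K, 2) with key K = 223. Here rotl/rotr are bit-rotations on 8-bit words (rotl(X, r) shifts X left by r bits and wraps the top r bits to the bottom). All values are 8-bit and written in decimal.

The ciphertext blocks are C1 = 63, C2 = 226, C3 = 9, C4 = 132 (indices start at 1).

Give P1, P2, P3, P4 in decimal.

ECB decryption: P_i = D(K, C_i).
P1: D(K, 63) = 56.
P2: D(K, 226) = 79.
P3: D(K, 9) = 181.
P4: D(K, 132) = 214.

P1 = 56, P2 = 79, P3 = 181, P4 = 214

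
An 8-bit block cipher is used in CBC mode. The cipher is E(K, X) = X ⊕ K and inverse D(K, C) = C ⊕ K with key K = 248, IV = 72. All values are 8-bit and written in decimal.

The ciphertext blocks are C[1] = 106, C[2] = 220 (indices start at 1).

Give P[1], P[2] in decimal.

CBC decryption: P_i = D(K, C_i) ⊕ C_{i−1}, with C_{0} = IV.
P[1]: D(K, 106) = 146; 146 ⊕ 72 = 218.
P[2]: D(K, 220) = 36; 36 ⊕ 106 = 78.

P[1] = 218, P[2] = 78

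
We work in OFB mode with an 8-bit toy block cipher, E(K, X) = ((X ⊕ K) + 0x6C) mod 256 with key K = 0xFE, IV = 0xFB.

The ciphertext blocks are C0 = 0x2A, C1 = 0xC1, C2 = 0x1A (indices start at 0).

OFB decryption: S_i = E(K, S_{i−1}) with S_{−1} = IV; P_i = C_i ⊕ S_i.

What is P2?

P0: S = E(K, 0xFB) = 0x71; 0x2A ⊕ 0x71 = 0x5B.
P1: S = E(K, 0x71) = 0xFB; 0xC1 ⊕ 0xFB = 0x3A.
P2: S = E(K, 0xFB) = 0x71; 0x1A ⊕ 0x71 = 0x6B.

P2 = 0x6B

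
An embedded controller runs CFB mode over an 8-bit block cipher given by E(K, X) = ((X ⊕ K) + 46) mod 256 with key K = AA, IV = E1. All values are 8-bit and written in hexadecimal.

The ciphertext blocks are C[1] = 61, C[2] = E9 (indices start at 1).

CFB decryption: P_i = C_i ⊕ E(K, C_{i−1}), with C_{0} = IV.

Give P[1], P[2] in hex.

P[1] = F0, P[2] = F8

P[1]: E(K, E1) = 91; 61 ⊕ 91 = F0.
P[2]: E(K, 61) = 11; E9 ⊕ 11 = F8.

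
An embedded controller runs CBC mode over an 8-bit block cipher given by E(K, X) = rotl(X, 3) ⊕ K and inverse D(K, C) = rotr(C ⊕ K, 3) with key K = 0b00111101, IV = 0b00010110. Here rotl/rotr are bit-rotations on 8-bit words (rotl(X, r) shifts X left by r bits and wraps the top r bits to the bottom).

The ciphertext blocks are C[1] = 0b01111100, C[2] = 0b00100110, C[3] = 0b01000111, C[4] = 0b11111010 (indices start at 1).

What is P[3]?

CBC decryption: P_i = D(K, C_i) ⊕ C_{i−1}, with C_{0} = IV.
P[3]: D(K, 0b01000111) = 0b01001111; 0b01001111 ⊕ 0b00100110 = 0b01101001.

P[3] = 0b01101001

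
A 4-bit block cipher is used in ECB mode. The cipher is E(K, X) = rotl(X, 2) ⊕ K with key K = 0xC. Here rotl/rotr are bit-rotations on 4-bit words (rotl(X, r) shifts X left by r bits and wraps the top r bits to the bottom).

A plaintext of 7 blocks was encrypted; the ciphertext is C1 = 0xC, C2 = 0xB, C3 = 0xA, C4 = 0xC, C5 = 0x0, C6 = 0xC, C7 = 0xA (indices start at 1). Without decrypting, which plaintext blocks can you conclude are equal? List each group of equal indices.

P1 = P4 = P6; P3 = P7

ECB encrypts each block independently with the same key, so equal ciphertext blocks imply equal plaintext blocks.
C1 = C4 = C6 = 0xC, so P1 = P4 = P6.
C3 = C7 = 0xA, so P3 = P7.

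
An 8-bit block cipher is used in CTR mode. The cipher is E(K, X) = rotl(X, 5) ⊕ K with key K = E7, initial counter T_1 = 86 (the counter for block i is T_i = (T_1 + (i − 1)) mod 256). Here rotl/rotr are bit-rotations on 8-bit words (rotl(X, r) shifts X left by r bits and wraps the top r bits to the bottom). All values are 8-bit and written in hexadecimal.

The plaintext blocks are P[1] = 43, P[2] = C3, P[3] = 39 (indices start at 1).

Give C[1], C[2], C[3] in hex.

CTR encryption: S_i = E(K, T_i) where T_i is the counter for block i; C_i = P_i ⊕ S_i.
C[1]: T = 86, S = E(K, T) = 37; 43 ⊕ 37 = 74.
C[2]: T = 87, S = E(K, T) = 17; C3 ⊕ 17 = D4.
C[3]: T = 88, S = E(K, T) = F6; 39 ⊕ F6 = CF.

C[1] = 74, C[2] = D4, C[3] = CF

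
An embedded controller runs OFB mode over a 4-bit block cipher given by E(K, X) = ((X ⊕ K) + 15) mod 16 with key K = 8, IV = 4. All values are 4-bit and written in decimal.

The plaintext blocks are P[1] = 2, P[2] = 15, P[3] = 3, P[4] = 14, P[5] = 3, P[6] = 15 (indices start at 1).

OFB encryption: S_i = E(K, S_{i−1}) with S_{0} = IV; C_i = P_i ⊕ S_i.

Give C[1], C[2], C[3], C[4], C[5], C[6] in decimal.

C[1]: S = E(K, 4) = 11; 2 ⊕ 11 = 9.
C[2]: S = E(K, 11) = 2; 15 ⊕ 2 = 13.
C[3]: S = E(K, 2) = 9; 3 ⊕ 9 = 10.
C[4]: S = E(K, 9) = 0; 14 ⊕ 0 = 14.
C[5]: S = E(K, 0) = 7; 3 ⊕ 7 = 4.
C[6]: S = E(K, 7) = 14; 15 ⊕ 14 = 1.

C[1] = 9, C[2] = 13, C[3] = 10, C[4] = 14, C[5] = 4, C[6] = 1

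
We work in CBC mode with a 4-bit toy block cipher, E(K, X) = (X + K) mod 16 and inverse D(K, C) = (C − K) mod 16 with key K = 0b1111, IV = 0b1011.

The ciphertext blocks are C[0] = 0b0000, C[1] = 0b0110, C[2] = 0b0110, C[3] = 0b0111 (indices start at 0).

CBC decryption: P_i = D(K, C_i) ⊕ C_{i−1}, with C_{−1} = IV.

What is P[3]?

P[3] = 0b1110

P[3]: D(K, 0b0111) = 0b1000; 0b1000 ⊕ 0b0110 = 0b1110.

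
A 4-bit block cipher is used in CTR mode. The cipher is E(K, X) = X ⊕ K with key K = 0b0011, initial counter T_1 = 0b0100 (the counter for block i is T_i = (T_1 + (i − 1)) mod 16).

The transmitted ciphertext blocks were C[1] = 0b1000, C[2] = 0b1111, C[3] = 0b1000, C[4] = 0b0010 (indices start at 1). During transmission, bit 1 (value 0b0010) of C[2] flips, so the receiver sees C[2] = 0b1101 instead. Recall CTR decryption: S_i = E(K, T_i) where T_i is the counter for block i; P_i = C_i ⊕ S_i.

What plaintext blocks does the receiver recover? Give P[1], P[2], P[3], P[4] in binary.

Only C[2] changed, to 0b1101. In CTR, a change in C_i flips the same bit in P_i only; the keystream is unaffected. Decrypting the received ciphertext:
P[1]: T = 0b0100, S = E(K, T) = 0b0111; 0b1000 ⊕ 0b0111 = 0b1111.
P[2]: T = 0b0101, S = E(K, T) = 0b0110; 0b1101 ⊕ 0b0110 = 0b1011.
P[3]: T = 0b0110, S = E(K, T) = 0b0101; 0b1000 ⊕ 0b0101 = 0b1101.
P[4]: T = 0b0111, S = E(K, T) = 0b0100; 0b0010 ⊕ 0b0100 = 0b0110.
Blocks that differ from the original plaintext: P[2].

P[1] = 0b1111, P[2] = 0b1011, P[3] = 0b1101, P[4] = 0b0110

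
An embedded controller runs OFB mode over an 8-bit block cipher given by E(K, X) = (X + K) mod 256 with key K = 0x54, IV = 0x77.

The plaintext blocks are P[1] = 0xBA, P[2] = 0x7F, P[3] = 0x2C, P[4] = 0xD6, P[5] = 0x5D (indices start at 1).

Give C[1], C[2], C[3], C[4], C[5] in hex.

C[1] = 0x71, C[2] = 0x60, C[3] = 0x5F, C[4] = 0x11, C[5] = 0x46

OFB encryption: S_i = E(K, S_{i−1}) with S_{0} = IV; C_i = P_i ⊕ S_i.
C[1]: S = E(K, 0x77) = 0xCB; 0xBA ⊕ 0xCB = 0x71.
C[2]: S = E(K, 0xCB) = 0x1F; 0x7F ⊕ 0x1F = 0x60.
C[3]: S = E(K, 0x1F) = 0x73; 0x2C ⊕ 0x73 = 0x5F.
C[4]: S = E(K, 0x73) = 0xC7; 0xD6 ⊕ 0xC7 = 0x11.
C[5]: S = E(K, 0xC7) = 0x1B; 0x5D ⊕ 0x1B = 0x46.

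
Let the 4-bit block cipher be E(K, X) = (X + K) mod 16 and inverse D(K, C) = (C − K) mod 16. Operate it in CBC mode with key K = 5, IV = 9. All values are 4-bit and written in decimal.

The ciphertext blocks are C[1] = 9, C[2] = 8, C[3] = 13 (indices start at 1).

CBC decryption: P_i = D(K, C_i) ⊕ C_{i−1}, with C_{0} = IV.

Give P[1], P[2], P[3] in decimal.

P[1]: D(K, 9) = 4; 4 ⊕ 9 = 13.
P[2]: D(K, 8) = 3; 3 ⊕ 9 = 10.
P[3]: D(K, 13) = 8; 8 ⊕ 8 = 0.

P[1] = 13, P[2] = 10, P[3] = 0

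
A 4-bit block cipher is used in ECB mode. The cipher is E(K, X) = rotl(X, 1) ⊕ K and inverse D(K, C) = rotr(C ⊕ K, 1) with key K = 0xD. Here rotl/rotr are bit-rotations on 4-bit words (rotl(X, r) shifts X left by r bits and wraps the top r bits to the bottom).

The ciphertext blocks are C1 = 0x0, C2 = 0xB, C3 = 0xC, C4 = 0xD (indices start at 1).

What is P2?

ECB decryption: P_i = D(K, C_i).
P2: D(K, 0xB) = 0x3.

P2 = 0x3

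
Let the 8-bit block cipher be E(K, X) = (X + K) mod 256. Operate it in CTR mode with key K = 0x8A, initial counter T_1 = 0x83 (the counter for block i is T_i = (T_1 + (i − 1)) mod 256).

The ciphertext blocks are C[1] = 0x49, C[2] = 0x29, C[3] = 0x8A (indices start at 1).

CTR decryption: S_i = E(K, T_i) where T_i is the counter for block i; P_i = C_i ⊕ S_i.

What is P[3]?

P[3]: T = 0x85, S = E(K, T) = 0x0F; 0x8A ⊕ 0x0F = 0x85.

P[3] = 0x85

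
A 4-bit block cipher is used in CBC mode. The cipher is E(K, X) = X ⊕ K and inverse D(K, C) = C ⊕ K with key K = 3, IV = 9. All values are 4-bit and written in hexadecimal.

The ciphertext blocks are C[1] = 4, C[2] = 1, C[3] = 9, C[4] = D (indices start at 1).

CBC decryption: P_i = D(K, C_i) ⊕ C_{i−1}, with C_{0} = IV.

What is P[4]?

P[4] = 7

P[4]: D(K, D) = E; E ⊕ 9 = 7.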